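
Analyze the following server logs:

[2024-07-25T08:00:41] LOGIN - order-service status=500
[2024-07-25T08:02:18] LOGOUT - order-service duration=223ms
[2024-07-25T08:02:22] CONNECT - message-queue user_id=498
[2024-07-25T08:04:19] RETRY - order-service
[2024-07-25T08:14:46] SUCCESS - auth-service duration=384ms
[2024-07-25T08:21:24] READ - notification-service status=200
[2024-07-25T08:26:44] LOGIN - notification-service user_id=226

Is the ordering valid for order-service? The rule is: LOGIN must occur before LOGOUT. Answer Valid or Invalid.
Valid

To validate ordering:

1. Required order: LOGIN → LOGOUT
2. Rule: LOGIN must occur before LOGOUT
3. Check actual order of events for order-service
4. Result: Valid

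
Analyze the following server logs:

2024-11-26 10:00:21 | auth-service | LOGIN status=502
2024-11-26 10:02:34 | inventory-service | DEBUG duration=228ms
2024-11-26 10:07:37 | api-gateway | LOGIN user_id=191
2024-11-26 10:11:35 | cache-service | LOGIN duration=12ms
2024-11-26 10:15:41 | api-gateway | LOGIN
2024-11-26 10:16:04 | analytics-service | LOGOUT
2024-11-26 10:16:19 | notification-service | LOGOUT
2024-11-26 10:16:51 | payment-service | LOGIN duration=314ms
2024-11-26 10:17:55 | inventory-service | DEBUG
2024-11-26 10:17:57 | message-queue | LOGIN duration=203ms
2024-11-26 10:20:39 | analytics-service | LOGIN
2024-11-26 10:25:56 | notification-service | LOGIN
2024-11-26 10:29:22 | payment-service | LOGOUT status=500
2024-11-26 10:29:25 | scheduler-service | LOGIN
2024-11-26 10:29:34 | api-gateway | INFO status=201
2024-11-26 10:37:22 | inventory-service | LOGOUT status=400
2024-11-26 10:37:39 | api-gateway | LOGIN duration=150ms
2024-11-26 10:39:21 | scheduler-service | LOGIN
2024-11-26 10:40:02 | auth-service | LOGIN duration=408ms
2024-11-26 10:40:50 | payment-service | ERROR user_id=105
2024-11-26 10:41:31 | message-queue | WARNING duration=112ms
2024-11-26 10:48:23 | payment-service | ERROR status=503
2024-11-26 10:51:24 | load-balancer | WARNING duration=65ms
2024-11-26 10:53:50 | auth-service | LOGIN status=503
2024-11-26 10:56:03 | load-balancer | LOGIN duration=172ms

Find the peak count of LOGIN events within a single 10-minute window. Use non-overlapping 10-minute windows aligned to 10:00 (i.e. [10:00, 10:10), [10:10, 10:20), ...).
4

To find the burst window:

1. Divide the log period into non-overlapping 10-minute windows starting at 10:00
2. Count LOGIN events in each window
3. Find the window with maximum count
4. Maximum events in a window: 4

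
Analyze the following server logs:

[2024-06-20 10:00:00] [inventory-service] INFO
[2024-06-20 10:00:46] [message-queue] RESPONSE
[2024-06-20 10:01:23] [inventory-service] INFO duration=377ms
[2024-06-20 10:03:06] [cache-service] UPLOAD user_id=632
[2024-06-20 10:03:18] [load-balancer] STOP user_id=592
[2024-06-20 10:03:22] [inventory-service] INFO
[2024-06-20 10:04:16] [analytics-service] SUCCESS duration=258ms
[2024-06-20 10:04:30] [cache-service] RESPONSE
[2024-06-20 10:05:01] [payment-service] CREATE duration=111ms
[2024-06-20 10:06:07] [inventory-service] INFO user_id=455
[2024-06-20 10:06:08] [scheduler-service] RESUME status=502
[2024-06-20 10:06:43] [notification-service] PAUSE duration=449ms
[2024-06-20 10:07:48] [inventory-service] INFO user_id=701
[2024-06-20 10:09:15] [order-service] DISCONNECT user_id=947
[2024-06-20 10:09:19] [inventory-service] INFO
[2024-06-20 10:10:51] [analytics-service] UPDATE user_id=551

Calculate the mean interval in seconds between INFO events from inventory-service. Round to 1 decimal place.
111.8

To calculate average interval:

1. Find all INFO events for inventory-service in order
2. Calculate time gaps between consecutive events
3. Compute mean of gaps: 559 / 5 = 111.8 seconds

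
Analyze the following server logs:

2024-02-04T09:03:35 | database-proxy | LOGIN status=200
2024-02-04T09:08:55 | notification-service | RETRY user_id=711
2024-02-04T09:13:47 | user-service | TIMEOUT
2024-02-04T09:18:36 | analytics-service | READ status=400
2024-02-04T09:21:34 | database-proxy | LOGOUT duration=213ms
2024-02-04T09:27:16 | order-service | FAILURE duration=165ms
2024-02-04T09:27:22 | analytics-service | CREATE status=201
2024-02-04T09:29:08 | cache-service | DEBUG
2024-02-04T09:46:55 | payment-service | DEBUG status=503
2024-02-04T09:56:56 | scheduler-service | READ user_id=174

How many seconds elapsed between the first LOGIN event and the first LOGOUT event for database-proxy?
1079

To find the time between events:

1. Locate the first LOGIN event for database-proxy: 2024-02-04T09:03:35
2. Locate the first LOGOUT event for database-proxy: 2024-02-04T09:21:34
3. Calculate the difference: 2024-02-04T09:21:34 - 2024-02-04T09:03:35 = 1079 seconds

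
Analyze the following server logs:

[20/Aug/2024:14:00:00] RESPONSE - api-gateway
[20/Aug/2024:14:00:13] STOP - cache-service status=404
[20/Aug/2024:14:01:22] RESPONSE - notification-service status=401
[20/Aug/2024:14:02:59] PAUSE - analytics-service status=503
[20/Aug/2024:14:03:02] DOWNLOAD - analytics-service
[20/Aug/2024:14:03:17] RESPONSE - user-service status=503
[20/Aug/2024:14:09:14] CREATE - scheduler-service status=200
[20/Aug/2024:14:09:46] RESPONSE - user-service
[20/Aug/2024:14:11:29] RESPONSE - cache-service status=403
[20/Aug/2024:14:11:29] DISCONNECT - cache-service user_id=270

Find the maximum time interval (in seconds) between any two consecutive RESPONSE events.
389

To find the longest gap:

1. Extract all RESPONSE events in chronological order
2. Calculate time differences between consecutive events
3. Find the maximum difference
4. Longest gap: 389 seconds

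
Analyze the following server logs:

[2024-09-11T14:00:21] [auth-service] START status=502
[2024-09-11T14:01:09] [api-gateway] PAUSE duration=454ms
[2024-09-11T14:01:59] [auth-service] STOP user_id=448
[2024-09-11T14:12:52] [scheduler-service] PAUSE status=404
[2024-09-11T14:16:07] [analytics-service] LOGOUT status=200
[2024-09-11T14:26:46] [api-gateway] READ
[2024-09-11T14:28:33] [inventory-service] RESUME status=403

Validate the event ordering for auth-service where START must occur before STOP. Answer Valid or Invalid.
Valid

To validate ordering:

1. Required order: START → STOP
2. Rule: START must occur before STOP
3. Check actual order of events for auth-service
4. Result: Valid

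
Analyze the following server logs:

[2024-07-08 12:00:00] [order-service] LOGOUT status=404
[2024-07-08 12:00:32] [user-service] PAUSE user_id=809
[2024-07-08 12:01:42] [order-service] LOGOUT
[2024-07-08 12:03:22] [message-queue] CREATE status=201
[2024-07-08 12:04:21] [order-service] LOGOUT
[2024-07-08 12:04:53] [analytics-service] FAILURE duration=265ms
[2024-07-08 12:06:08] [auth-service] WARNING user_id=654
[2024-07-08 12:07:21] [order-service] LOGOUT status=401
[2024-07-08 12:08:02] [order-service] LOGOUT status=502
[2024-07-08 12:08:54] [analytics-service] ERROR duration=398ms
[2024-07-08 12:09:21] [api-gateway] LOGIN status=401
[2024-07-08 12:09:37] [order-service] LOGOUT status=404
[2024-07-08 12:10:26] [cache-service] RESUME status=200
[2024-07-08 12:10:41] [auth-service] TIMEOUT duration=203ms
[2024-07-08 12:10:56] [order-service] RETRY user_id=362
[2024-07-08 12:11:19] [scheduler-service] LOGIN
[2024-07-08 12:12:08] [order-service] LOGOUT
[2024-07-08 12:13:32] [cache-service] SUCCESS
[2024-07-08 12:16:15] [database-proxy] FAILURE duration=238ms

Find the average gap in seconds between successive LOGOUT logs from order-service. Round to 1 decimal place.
121.3

To calculate average interval:

1. Find all LOGOUT events for order-service in order
2. Calculate time gaps between consecutive events
3. Compute mean of gaps: 728 / 6 = 121.3 seconds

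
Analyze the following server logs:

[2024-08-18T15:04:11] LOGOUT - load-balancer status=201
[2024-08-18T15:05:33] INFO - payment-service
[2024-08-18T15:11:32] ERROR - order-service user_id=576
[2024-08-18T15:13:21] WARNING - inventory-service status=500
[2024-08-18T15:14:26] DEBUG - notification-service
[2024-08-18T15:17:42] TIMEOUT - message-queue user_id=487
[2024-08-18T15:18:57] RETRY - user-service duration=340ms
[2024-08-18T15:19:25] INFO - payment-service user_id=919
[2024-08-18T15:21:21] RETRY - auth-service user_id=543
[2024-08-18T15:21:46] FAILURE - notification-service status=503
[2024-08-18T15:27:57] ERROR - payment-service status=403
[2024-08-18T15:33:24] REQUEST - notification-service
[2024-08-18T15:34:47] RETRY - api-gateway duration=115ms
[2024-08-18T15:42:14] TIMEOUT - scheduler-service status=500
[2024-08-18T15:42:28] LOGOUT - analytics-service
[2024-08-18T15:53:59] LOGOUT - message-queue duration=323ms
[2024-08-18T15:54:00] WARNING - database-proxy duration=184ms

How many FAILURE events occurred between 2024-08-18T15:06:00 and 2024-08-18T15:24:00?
1

To count events in the time window:

1. Window boundaries: 2024-08-18T15:06:00 to 2024-08-18T15:24:00
2. Filter for FAILURE events within this window
3. Count matching events: 1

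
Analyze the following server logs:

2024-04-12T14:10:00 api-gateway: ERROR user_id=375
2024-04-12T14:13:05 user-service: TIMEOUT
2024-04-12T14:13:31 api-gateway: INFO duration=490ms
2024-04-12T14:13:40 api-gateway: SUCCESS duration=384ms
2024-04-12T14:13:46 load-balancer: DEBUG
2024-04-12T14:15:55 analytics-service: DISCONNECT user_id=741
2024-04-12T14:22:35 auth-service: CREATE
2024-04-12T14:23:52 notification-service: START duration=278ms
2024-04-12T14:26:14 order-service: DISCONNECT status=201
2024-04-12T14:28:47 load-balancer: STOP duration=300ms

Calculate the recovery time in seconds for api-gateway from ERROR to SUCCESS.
220

To calculate recovery time:

1. Find ERROR event for api-gateway: 2024-04-12T14:10:00
2. Find next SUCCESS event for api-gateway: 2024-04-12T14:13:40
3. Recovery time: 2024-04-12T14:13:40 - 2024-04-12T14:10:00 = 220 seconds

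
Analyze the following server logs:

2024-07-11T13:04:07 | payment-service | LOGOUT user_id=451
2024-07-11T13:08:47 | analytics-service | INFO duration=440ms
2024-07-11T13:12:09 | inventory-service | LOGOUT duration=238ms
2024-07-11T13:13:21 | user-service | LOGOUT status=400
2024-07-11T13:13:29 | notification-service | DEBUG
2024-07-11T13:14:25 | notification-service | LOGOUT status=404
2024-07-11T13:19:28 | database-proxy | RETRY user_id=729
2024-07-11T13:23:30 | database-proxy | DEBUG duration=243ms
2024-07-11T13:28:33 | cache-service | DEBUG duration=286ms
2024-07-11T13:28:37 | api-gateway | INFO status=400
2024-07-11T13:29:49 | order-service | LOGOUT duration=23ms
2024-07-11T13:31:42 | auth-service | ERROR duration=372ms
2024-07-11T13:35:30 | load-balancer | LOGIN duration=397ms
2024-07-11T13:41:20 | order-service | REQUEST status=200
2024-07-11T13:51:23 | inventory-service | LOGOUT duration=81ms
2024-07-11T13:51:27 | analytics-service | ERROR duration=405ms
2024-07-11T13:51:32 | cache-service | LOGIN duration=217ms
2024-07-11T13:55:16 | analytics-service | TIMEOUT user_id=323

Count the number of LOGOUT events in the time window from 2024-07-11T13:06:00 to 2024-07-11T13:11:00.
0

To count events in the time window:

1. Window boundaries: 2024-07-11T13:06:00 to 2024-07-11T13:11:00
2. Filter for LOGOUT events within this window
3. Count matching events: 0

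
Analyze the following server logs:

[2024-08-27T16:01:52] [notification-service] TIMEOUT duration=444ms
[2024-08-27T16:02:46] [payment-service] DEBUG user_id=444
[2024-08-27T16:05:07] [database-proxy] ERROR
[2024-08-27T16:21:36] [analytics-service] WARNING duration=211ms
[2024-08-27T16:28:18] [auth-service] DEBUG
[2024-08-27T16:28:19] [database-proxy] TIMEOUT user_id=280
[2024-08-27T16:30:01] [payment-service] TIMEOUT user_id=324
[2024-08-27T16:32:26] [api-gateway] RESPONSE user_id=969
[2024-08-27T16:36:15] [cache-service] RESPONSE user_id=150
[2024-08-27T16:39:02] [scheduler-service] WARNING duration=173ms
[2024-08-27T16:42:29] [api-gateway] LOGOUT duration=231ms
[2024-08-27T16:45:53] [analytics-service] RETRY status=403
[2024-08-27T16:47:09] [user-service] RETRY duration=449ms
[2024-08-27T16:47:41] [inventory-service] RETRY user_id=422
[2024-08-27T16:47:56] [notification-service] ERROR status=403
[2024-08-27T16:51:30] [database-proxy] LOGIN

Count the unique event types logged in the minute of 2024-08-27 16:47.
2

To count unique event types:

1. Filter events in the minute starting at 2024-08-27 16:47
2. Extract event types from matching entries
3. Count unique types: 2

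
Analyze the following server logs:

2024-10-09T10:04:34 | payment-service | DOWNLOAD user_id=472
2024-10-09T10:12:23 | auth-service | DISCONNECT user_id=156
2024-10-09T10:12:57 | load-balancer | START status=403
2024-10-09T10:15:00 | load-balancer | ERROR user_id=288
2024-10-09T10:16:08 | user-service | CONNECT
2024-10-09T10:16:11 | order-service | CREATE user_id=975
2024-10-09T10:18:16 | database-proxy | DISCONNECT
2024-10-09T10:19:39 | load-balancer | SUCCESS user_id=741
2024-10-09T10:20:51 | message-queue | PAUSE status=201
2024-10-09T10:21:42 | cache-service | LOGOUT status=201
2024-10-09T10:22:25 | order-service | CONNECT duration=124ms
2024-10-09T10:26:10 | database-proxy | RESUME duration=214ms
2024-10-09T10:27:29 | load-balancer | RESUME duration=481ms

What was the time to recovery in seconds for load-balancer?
279

To calculate recovery time:

1. Find ERROR event for load-balancer: 2024-10-09T10:15:00
2. Find next SUCCESS event for load-balancer: 2024-10-09T10:19:39
3. Recovery time: 2024-10-09T10:19:39 - 2024-10-09T10:15:00 = 279 seconds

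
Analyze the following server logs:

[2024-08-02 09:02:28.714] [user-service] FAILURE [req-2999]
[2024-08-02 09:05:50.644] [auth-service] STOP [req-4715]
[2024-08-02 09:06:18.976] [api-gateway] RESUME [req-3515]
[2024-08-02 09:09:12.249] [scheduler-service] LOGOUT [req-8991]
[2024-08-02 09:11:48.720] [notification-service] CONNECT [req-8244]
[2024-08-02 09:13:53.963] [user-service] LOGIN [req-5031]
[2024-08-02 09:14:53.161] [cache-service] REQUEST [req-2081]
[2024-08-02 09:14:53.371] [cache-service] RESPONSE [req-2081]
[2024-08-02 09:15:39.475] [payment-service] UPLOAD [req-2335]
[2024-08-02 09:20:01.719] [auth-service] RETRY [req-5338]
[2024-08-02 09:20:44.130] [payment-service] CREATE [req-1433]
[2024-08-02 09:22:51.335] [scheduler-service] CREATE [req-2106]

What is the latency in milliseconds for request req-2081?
210

To calculate latency:

1. Find REQUEST with id req-2081: 2024-08-02 09:14:53.161
2. Find RESPONSE with id req-2081: 2024-08-02 09:14:53.371
3. Latency: 2024-08-02 09:14:53.371 - 2024-08-02 09:14:53.161 = 210ms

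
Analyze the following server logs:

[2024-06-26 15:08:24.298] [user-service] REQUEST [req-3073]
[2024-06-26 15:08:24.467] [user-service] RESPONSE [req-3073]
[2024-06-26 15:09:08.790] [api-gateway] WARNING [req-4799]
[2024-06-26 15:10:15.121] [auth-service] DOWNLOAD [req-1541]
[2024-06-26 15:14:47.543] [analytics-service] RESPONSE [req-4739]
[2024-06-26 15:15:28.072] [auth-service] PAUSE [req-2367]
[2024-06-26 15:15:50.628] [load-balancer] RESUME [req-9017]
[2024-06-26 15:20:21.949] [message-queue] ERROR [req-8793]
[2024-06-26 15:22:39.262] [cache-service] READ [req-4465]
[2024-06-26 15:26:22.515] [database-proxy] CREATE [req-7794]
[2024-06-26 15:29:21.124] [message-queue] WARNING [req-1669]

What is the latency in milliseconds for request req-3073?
169

To calculate latency:

1. Find REQUEST with id req-3073: 2024-06-26 15:08:24.298
2. Find RESPONSE with id req-3073: 2024-06-26 15:08:24.467
3. Latency: 2024-06-26 15:08:24.467 - 2024-06-26 15:08:24.298 = 169ms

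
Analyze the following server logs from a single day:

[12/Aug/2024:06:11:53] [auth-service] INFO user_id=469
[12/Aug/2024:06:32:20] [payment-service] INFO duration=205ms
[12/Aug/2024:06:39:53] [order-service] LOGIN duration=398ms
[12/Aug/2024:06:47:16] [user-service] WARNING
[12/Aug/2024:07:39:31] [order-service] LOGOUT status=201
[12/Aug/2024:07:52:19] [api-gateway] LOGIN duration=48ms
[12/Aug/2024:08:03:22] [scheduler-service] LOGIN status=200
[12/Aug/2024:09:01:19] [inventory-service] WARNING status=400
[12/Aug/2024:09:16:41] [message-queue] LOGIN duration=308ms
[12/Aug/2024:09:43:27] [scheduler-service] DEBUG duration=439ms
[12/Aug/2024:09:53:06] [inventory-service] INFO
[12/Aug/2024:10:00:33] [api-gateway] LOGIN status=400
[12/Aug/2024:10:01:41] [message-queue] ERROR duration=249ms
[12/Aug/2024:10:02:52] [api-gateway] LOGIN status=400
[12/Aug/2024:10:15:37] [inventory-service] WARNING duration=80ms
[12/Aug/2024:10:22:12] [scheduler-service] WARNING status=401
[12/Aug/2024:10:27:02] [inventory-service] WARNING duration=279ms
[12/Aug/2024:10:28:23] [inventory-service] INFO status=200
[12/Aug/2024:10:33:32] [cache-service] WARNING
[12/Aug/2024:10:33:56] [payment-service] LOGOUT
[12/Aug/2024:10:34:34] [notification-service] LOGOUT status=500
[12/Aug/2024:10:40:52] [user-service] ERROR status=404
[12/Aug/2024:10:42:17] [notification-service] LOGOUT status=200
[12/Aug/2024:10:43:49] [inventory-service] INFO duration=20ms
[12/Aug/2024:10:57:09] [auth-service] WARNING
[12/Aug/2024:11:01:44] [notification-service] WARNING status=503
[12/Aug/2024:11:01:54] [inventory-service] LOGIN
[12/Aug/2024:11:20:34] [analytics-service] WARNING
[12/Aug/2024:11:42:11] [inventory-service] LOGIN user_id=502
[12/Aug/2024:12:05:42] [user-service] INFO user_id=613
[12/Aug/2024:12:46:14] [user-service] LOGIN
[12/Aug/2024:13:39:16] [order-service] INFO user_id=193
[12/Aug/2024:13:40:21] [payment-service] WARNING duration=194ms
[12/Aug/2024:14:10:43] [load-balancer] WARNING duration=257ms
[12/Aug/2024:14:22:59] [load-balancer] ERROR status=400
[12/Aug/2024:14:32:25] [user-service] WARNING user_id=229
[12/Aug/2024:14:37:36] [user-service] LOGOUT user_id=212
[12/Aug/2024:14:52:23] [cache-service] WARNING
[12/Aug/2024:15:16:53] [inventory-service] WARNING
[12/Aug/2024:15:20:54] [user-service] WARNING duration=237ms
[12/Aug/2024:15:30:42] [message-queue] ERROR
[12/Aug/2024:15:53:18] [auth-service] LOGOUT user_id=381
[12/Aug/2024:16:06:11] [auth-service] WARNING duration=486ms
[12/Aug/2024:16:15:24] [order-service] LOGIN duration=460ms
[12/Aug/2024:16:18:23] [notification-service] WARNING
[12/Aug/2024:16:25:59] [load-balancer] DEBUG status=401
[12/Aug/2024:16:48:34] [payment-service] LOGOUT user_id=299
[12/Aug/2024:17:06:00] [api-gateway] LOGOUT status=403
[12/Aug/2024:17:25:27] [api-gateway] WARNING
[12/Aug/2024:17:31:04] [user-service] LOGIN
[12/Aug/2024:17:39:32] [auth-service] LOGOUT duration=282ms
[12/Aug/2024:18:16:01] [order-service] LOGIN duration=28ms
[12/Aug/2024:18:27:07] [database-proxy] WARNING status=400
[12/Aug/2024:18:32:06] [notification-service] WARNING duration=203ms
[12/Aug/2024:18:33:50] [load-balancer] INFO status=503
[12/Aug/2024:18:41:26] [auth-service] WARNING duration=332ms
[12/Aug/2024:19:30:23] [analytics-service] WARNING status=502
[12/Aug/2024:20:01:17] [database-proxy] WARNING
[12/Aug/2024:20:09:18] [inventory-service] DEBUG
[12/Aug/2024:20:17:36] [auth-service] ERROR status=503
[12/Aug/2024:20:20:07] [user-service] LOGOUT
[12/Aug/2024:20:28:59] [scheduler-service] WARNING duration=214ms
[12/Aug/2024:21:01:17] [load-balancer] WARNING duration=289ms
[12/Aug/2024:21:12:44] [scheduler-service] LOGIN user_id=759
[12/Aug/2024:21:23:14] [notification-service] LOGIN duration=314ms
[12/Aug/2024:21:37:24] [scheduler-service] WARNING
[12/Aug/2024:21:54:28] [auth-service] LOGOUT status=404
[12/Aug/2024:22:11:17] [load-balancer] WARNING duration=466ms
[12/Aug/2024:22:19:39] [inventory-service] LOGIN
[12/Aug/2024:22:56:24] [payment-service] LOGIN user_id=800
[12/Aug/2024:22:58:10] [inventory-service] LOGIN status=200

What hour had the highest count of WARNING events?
10

To find the peak hour:

1. Group all WARNING events by hour
2. Count events in each hour
3. Find hour with maximum count
4. Peak hour: 10 (with 5 events)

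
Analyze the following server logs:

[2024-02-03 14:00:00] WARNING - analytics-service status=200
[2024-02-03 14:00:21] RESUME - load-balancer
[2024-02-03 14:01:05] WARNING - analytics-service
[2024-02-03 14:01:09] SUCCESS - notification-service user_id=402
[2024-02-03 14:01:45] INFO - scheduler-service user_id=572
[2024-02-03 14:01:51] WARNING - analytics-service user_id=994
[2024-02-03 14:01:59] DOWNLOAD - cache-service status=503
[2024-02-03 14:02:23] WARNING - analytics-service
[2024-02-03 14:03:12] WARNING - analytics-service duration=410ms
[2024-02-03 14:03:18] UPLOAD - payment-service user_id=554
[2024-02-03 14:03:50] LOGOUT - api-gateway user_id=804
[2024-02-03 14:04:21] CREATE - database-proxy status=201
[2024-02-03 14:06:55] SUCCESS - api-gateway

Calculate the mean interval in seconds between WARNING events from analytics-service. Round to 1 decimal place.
48.0

To calculate average interval:

1. Find all WARNING events for analytics-service in order
2. Calculate time gaps between consecutive events
3. Compute mean of gaps: 192 / 4 = 48.0 seconds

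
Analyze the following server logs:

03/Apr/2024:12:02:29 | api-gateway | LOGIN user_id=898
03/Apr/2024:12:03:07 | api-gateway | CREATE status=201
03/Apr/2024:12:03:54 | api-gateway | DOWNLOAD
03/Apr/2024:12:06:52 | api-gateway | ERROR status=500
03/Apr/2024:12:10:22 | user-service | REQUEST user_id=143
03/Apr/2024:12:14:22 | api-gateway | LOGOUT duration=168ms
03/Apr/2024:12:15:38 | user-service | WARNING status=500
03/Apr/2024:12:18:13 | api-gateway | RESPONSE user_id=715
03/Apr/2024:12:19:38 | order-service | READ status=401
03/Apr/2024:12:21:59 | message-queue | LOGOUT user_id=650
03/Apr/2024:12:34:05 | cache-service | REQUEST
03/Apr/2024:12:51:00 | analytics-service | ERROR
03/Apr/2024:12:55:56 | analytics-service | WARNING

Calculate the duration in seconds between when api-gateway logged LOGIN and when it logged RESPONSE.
944

To find the time between events:

1. Locate the first LOGIN event for api-gateway: 03/Apr/2024:12:02:29
2. Locate the first RESPONSE event for api-gateway: 03/Apr/2024:12:18:13
3. Calculate the difference: 03/Apr/2024:12:18:13 - 03/Apr/2024:12:02:29 = 944 seconds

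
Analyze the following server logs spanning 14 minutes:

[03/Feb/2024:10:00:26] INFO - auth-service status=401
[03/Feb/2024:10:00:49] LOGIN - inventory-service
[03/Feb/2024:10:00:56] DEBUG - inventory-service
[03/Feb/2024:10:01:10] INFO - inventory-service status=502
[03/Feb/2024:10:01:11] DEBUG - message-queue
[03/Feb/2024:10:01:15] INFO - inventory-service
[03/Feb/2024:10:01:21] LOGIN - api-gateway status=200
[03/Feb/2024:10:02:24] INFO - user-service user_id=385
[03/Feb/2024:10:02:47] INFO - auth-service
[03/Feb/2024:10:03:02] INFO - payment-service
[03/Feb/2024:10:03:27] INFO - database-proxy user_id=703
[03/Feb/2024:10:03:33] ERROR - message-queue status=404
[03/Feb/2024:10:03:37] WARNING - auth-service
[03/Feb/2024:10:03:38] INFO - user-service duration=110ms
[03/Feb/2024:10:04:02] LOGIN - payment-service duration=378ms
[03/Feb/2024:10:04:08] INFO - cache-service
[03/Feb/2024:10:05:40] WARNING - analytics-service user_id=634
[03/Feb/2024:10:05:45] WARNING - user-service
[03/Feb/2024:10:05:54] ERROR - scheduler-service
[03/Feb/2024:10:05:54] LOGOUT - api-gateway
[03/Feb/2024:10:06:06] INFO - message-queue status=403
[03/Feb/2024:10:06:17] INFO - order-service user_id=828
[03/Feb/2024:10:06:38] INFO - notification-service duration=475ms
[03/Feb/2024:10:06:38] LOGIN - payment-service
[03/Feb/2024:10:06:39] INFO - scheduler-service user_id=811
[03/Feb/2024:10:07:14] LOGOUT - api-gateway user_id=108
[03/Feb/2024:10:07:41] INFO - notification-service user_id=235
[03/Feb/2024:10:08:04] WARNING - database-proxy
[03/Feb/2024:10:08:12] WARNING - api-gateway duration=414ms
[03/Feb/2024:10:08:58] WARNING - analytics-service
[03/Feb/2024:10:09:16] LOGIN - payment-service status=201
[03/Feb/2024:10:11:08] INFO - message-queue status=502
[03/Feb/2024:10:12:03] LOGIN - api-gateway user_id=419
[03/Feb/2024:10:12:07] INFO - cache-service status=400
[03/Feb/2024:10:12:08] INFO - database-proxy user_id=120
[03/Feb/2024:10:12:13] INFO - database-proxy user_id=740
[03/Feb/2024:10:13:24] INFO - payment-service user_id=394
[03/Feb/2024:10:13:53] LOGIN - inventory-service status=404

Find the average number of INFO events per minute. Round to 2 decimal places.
1.36

To calculate the rate:

1. Count total INFO events: 19
2. Total time period: 14 minutes
3. Rate = 19 / 14 = 1.36 events per minute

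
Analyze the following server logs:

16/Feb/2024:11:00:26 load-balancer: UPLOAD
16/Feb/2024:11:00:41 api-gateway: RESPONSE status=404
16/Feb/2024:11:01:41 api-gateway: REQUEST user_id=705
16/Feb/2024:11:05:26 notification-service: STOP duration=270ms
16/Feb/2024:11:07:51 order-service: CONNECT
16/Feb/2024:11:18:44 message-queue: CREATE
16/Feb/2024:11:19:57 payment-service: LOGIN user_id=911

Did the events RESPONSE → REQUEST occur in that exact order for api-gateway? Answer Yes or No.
Yes

To verify sequence order:

1. Find all events in sequence RESPONSE → REQUEST for api-gateway
2. Extract their timestamps
3. Check if timestamps are in ascending order
4. Result: Yes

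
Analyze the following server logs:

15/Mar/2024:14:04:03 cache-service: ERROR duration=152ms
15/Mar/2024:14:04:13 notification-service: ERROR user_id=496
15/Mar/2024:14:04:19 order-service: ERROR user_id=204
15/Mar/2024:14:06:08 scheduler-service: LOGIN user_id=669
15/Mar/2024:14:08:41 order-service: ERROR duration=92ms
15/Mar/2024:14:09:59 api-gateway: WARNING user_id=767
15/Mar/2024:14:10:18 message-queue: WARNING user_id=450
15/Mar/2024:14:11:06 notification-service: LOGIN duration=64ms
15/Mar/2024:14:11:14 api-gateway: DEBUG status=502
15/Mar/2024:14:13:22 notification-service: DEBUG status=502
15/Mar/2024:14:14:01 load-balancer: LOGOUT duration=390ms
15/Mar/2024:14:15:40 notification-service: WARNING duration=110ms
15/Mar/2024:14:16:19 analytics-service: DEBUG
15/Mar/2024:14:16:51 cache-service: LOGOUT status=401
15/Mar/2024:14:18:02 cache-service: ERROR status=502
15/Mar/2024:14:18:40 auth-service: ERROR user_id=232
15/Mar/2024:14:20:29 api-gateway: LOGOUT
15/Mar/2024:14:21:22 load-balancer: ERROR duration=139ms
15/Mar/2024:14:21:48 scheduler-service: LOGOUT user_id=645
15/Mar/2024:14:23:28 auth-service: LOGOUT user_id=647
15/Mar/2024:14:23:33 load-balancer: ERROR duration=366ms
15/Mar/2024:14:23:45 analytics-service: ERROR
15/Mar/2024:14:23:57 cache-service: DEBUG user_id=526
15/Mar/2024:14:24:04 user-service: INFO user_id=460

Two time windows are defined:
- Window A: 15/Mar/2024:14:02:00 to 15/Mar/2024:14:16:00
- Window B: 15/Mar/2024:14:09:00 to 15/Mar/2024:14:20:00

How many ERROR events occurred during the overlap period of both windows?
0

To find overlap events:

1. Window A: 15/Mar/2024:14:02:00 to 15/Mar/2024:14:16:00
2. Window B: 15/Mar/2024:14:09:00 to 15/Mar/2024:14:20:00
3. Overlap period: 15/Mar/2024:14:09:00 to 15/Mar/2024:14:16:00
4. Count ERROR events in overlap: 0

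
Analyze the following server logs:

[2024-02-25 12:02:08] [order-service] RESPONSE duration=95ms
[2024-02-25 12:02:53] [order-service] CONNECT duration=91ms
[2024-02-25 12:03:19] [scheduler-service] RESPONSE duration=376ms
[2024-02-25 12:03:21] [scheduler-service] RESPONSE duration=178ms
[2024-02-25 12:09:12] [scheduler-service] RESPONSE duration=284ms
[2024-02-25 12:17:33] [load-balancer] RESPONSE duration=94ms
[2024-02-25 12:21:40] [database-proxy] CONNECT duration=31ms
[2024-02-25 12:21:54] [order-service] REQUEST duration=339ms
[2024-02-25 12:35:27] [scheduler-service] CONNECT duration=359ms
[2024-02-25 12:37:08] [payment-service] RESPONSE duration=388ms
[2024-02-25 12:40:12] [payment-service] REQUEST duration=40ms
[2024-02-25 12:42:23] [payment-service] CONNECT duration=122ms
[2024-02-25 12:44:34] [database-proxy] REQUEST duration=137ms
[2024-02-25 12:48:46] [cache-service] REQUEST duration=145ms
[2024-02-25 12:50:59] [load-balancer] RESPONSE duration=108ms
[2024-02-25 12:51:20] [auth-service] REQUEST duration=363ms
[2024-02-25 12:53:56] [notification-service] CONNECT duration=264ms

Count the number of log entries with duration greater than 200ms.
7

To count timeouts:

1. Threshold: 200ms
2. Extract duration from each log entry
3. Count entries where duration > 200
4. Timeout count: 7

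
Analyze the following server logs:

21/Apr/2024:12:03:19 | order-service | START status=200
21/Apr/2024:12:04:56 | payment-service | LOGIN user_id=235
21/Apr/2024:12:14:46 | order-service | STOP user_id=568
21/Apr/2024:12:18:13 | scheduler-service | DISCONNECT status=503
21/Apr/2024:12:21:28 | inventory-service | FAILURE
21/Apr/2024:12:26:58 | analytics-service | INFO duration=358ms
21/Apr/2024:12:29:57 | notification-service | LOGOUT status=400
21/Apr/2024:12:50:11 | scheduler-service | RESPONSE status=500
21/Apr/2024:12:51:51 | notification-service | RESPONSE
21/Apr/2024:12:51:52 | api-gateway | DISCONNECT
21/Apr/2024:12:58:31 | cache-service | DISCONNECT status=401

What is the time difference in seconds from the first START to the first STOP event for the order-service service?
687

To find the time between events:

1. Locate the first START event for order-service: 21/Apr/2024:12:03:19
2. Locate the first STOP event for order-service: 21/Apr/2024:12:14:46
3. Calculate the difference: 21/Apr/2024:12:14:46 - 21/Apr/2024:12:03:19 = 687 seconds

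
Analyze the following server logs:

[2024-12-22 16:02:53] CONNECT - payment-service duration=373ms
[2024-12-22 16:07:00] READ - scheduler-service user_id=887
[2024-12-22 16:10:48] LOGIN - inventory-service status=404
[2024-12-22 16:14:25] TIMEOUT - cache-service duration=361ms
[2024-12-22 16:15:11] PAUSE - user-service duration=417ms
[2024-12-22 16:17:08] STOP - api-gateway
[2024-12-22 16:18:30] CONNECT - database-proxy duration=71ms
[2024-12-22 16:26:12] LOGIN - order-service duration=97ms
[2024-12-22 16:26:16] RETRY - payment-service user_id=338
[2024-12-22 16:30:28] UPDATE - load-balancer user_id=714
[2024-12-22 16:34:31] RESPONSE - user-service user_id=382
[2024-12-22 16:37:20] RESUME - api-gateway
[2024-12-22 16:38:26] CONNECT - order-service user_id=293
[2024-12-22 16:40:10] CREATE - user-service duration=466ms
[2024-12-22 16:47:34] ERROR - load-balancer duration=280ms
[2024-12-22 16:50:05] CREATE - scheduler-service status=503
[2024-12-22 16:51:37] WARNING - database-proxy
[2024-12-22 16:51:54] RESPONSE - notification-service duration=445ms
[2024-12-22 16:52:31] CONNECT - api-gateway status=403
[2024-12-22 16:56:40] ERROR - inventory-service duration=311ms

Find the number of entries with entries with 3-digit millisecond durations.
7

To find matching entries:

1. Pattern to match: entries with 3-digit millisecond durations
2. Scan each log entry for the pattern
3. Count matches: 7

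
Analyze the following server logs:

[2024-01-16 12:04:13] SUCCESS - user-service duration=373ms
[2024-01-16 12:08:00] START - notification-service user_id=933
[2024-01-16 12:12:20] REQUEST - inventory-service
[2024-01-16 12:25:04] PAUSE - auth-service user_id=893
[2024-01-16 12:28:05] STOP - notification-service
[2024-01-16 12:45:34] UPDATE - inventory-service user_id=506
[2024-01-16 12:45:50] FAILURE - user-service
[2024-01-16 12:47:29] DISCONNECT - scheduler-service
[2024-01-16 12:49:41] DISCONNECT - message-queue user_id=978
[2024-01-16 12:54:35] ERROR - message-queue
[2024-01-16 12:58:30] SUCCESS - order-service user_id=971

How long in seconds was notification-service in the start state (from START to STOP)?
1205

To calculate state duration:

1. Find START event for notification-service: 2024-01-16 12:08:00
2. Find STOP event for notification-service: 2024-01-16 12:28:05
3. Calculate duration: 2024-01-16 12:28:05 - 2024-01-16 12:08:00 = 1205 seconds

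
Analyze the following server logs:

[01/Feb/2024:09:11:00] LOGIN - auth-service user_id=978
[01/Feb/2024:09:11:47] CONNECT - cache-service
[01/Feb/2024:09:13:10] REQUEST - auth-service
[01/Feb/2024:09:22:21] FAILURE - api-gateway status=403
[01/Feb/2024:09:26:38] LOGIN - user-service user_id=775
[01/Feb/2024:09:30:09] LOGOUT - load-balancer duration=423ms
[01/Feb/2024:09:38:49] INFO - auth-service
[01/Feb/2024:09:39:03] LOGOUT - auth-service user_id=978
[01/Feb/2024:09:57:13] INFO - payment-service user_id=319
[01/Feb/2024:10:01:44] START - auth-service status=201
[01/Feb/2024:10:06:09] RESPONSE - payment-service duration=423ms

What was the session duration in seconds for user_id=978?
1683

To calculate session duration:

1. Find LOGIN event for user_id=978: 01/Feb/2024:09:11:00
2. Find LOGOUT event for user_id=978: 01/Feb/2024:09:39:03
3. Session duration: 01/Feb/2024:09:39:03 - 01/Feb/2024:09:11:00 = 1683 seconds (28 minutes)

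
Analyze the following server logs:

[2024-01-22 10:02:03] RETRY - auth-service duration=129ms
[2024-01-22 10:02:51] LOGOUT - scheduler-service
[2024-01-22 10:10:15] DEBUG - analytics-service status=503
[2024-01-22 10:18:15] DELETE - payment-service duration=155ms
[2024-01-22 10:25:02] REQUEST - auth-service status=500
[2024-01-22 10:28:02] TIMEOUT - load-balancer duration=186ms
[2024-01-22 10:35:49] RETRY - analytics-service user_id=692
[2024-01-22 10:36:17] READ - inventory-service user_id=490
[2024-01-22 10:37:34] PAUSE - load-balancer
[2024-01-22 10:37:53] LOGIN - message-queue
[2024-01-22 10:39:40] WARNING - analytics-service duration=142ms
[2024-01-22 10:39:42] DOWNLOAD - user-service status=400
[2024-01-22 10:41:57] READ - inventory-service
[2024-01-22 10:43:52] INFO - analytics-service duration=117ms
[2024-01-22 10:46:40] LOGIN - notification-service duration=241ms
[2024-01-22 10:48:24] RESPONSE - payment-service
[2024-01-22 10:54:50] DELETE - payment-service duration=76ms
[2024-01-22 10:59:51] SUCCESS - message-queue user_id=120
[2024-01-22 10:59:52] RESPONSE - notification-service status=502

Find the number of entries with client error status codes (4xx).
1

To find matching entries:

1. Pattern to match: client error status codes (4xx)
2. Scan each log entry for the pattern
3. Count matches: 1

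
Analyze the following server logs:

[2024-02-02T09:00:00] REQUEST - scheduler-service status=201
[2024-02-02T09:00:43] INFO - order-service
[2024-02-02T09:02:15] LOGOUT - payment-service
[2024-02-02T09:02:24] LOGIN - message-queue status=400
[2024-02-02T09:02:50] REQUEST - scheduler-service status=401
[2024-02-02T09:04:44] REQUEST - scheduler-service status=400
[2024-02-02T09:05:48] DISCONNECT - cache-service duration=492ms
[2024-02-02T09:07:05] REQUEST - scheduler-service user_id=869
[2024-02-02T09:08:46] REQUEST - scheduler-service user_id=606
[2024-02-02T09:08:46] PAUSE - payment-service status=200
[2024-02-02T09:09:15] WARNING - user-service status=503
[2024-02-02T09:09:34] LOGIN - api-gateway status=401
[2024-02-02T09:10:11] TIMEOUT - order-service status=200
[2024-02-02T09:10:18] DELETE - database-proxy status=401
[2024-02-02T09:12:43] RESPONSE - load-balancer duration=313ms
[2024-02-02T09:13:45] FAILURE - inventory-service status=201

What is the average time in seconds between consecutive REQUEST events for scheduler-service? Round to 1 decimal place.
131.5

To calculate average interval:

1. Find all REQUEST events for scheduler-service in order
2. Calculate time gaps between consecutive events
3. Compute mean of gaps: 526 / 4 = 131.5 seconds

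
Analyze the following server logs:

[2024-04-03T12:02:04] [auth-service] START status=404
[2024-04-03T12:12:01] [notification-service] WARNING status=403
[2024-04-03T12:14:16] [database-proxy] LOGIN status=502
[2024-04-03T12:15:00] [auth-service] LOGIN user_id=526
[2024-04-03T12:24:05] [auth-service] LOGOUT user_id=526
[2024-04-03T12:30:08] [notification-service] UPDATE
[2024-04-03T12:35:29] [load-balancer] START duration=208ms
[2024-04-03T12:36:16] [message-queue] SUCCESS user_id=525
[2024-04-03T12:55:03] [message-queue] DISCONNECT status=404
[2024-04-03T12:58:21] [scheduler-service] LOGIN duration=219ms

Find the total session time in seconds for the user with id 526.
545

To calculate session duration:

1. Find LOGIN event for user_id=526: 2024-04-03T12:15:00
2. Find LOGOUT event for user_id=526: 2024-04-03T12:24:05
3. Session duration: 2024-04-03T12:24:05 - 2024-04-03T12:15:00 = 545 seconds (9 minutes)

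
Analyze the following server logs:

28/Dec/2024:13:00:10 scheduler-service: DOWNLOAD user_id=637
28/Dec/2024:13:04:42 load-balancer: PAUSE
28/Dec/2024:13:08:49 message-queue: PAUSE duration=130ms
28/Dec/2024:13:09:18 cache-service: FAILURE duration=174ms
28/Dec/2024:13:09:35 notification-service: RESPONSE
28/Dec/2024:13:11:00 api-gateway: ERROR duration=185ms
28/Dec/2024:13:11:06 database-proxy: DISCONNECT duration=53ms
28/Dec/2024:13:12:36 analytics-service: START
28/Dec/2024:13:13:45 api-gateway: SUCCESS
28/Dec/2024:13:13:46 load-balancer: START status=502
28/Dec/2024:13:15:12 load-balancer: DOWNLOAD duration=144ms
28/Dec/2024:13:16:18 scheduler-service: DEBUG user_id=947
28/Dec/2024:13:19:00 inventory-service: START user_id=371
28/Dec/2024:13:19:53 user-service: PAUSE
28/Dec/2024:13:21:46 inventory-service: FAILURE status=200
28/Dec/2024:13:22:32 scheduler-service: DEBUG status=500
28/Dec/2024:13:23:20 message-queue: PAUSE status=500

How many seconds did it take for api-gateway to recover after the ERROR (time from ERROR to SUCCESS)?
165

To calculate recovery time:

1. Find ERROR event for api-gateway: 28/Dec/2024:13:11:00
2. Find next SUCCESS event for api-gateway: 28/Dec/2024:13:13:45
3. Recovery time: 28/Dec/2024:13:13:45 - 28/Dec/2024:13:11:00 = 165 seconds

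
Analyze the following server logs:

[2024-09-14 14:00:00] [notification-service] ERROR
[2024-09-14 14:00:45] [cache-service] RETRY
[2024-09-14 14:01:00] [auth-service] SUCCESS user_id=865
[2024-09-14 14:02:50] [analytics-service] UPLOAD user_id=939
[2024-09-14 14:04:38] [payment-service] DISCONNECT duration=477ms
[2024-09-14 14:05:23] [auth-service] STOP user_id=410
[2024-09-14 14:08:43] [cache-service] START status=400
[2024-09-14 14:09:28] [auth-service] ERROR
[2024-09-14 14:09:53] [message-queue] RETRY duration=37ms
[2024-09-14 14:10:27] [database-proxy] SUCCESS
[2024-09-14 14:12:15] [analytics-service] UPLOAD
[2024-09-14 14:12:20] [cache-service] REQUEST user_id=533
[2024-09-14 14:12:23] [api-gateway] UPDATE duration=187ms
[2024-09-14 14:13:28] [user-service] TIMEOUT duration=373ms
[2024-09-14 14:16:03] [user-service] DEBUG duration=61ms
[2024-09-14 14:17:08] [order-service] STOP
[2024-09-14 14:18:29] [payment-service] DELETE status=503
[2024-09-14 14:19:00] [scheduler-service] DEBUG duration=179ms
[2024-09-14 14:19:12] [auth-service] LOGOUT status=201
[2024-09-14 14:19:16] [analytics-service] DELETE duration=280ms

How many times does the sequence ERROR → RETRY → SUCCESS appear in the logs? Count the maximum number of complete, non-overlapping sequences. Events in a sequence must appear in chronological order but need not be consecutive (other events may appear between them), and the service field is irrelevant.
2

To count sequences:

1. Look for pattern: ERROR → RETRY → SUCCESS
2. Greedily scan the log in chronological order, matching each sequence element in turn (ignoring service)
3. Each time the full pattern completes, increment the count and restart matching from the next event
4. Complete non-overlapping sequences found: 2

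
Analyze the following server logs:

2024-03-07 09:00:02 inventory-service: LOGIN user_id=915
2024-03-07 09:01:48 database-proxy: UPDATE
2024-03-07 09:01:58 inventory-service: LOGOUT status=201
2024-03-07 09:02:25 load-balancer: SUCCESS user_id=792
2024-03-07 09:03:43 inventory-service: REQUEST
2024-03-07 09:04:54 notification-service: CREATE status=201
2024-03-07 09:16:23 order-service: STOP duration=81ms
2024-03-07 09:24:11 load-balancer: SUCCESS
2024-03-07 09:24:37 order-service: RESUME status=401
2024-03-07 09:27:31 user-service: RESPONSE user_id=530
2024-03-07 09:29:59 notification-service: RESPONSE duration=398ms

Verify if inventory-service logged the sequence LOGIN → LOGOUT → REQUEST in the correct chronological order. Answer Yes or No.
Yes

To verify sequence order:

1. Find all events in sequence LOGIN → LOGOUT → REQUEST for inventory-service
2. Extract their timestamps
3. Check if timestamps are in ascending order
4. Result: Yes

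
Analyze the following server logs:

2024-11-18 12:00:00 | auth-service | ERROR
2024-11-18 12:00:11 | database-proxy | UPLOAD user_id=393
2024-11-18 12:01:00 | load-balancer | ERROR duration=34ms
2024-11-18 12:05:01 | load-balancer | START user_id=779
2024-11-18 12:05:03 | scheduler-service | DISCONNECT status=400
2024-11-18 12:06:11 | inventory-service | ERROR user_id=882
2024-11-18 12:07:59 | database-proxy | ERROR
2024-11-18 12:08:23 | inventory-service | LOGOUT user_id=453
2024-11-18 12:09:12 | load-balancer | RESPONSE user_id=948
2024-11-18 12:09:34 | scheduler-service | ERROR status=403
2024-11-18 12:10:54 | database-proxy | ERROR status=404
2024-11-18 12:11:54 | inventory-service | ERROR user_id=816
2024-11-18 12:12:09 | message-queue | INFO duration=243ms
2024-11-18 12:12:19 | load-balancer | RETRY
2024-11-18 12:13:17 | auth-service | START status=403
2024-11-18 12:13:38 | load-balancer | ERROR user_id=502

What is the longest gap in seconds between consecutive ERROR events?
311

To find the longest gap:

1. Extract all ERROR events in chronological order
2. Calculate time differences between consecutive events
3. Find the maximum difference
4. Longest gap: 311 seconds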